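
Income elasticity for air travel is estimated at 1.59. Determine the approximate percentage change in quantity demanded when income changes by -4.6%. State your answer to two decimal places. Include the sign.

-7.31%

%ΔQ ≈ η × %ΔI = 1.59 × (-4.6%) = -7.31%.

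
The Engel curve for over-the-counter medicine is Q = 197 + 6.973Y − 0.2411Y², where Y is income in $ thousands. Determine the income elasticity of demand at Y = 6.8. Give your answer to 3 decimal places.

At Y = 6.8: Q = 233.2679.
dQ/dY = 6.973 − 0.4822Y = 3.69404.
η = (dQ/dY)·(Y/Q) = 3.69404 × (6.8/233.2679) = 0.108.

0.108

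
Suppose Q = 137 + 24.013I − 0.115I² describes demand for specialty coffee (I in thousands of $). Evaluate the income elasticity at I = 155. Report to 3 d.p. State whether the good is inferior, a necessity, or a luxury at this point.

At I = 155: Q = 1096.1400.
dQ/dI = 24.013 − 0.23I = -11.63700.
η = (dQ/dI)·(I/Q) = -11.63700 × (155/1096.1400) = -1.646.
η < 0 ⇒ inferior good.

-1.646 (inferior good)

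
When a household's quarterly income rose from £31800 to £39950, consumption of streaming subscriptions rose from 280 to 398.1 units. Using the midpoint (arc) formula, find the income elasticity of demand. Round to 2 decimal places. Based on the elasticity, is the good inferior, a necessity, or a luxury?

1.53 (luxury)

ΔQ = 398.1 − 280 = 118.1; midpoint Q̄ = (280 + 398.1)/2 = 339.05.
ΔI = 39950 − 31800 = 8150; midpoint Ī = (31800 + 39950)/2 = 35875.
η = (ΔQ/Q̄) ÷ (ΔI/Ī) = (118.1/339.05) ÷ (8150/35875) = 1.53.
η > 1 ⇒ luxury.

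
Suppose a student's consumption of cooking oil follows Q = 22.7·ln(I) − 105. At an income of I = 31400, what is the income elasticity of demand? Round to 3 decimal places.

At I = 31400: Q = 130.049.
dQ/dI = 22.7/I = 0.00072293 at this income.
η = (dQ/dI)·(I/Q) = 0.00072293 × (31400/130.049) = 0.175.

0.175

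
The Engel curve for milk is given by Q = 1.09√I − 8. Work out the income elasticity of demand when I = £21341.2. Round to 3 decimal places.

0.526

At I = 21341.2: Q = 151.234.
dQ/dI = 1.09/(2√I) = 0.00373067 at this income.
η = (dQ/dI)·(I/Q) = 0.00373067 × (21341.2/151.234) = 0.526.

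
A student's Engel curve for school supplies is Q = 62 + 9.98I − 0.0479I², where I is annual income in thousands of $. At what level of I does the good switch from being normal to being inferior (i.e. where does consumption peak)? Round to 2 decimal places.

104.18

dQ/dI = 9.98 − 0.0958I.
The good is inferior where dQ/dI < 0. Setting dQ/dI = 0 gives I = 9.98 / 0.0958 = 104.18.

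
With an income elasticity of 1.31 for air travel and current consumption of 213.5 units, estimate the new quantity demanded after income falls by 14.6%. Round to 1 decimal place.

%ΔQ ≈ η × %ΔI = 1.31 × (-14.6%) = -19.126%.
New Q ≈ 213.5 × (1 − 0.19126) = 172.7.

172.7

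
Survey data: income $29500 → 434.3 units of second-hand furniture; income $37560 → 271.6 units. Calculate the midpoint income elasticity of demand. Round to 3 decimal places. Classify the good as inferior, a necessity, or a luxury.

ΔQ = 271.6 − 434.3 = -162.7; midpoint Q̄ = (434.3 + 271.6)/2 = 352.95.
ΔI = 37560 − 29500 = 8060; midpoint Ī = (29500 + 37560)/2 = 33530.
η = (ΔQ/Q̄) ÷ (ΔI/Ī) = (-162.7/352.95) ÷ (8060/33530) = -1.918.
η < 0 ⇒ inferior good.

-1.918 (inferior good)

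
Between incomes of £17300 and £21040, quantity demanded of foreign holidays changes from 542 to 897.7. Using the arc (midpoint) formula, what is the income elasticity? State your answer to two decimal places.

ΔQ = 897.7 − 542 = 355.7; midpoint Q̄ = (542 + 897.7)/2 = 719.85.
ΔI = 21040 − 17300 = 3740; midpoint Ī = (17300 + 21040)/2 = 19170.
η = (ΔQ/Q̄) ÷ (ΔI/Ī) = (355.7/719.85) ÷ (3740/19170) = 2.53.

2.53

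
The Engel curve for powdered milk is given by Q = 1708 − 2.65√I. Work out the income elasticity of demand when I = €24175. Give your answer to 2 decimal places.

-0.16

At I = 24175: Q = 1295.970.
dQ/dI = -2.65/(2√I) = -0.00852183 at this income.
η = (dQ/dI)·(I/Q) = -0.00852183 × (24175/1295.970) = -0.16.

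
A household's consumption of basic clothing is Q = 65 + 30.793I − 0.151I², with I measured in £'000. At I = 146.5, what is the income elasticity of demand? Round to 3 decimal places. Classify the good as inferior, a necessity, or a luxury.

At I = 146.5: Q = 1335.3748.
dQ/dI = 30.793 − 0.302I = -13.45000.
η = (dQ/dI)·(I/Q) = -13.45000 × (146.5/1335.3748) = -1.476.
η < 0 ⇒ inferior good.

-1.476 (inferior good)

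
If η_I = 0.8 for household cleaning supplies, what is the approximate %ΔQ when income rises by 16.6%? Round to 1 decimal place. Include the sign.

13.3%

%ΔQ ≈ η × %ΔI = 0.8 × 16.6% = 13.3%.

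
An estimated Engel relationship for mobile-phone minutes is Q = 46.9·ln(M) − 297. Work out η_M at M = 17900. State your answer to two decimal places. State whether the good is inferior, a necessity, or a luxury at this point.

At M = 17900: Q = 162.271.
dQ/dM = 46.9/M = 0.00262011 at this income.
η = (dQ/dM)·(M/Q) = 0.00262011 × (17900/162.271) = 0.29.
Since 0 < η < 1, the good is a necessity.

0.29 (necessity)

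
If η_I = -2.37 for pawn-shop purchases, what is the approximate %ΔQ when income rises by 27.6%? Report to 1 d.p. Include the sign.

-65.4%

%ΔQ ≈ η × %ΔI = -2.37 × 27.6% = -65.4%.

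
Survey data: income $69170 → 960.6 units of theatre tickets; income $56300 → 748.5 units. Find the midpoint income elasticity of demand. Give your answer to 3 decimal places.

1.210

ΔQ = 748.5 − 960.6 = -212.1; midpoint Q̄ = (960.6 + 748.5)/2 = 854.55.
ΔI = 56300 − 69170 = -12870; midpoint Ī = (69170 + 56300)/2 = 62735.
η = (ΔQ/Q̄) ÷ (ΔI/Ī) = (-212.1/854.55) ÷ (-12870/62735) = 1.210.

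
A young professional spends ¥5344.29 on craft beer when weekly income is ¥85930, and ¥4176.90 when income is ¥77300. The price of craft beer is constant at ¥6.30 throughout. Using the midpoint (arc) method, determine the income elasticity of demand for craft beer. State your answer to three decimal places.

2.319

With a constant price, Q₁ = 5344.29/6.30 = 848.300 and Q₂ = 4176.90/6.30 = 663.000 (equivalently, work directly with expenditure since P cancels).
Midpoint %ΔQ = (4176.90 − 5344.29)/4760.59 = -0.24522; midpoint %ΔI = (77300 − 85930)/81615 = -0.10574.
η = -0.24522 / -0.10574 = 2.319.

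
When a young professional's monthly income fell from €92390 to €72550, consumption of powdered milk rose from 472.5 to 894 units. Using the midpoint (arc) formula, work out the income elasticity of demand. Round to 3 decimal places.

ΔQ = 894 − 472.5 = 421.5; midpoint Q̄ = (472.5 + 894)/2 = 683.25.
ΔI = 72550 − 92390 = -19840; midpoint Ī = (92390 + 72550)/2 = 82470.
η = (ΔQ/Q̄) ÷ (ΔI/Ī) = (421.5/683.25) ÷ (-19840/82470) = -2.564.

-2.564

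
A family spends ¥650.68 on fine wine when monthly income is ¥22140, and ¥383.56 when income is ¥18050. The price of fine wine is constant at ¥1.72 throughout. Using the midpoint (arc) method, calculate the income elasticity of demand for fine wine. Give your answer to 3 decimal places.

2.538

With a constant price, Q₁ = 650.68/1.72 = 378.302 and Q₂ = 383.56/1.72 = 223.000 (equivalently, work directly with expenditure since P cancels).
Midpoint %ΔQ = (383.56 − 650.68)/517.12 = -0.51655; midpoint %ΔI = (18050 − 22140)/20095 = -0.20353.
η = -0.51655 / -0.20353 = 2.538.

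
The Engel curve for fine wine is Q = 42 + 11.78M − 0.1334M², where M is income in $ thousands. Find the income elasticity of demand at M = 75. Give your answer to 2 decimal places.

At M = 75: Q = 175.1250.
dQ/dM = 11.78 − 0.2668M = -8.23000.
η = (dQ/dM)·(M/Q) = -8.23000 × (75/175.1250) = -3.52.

-3.52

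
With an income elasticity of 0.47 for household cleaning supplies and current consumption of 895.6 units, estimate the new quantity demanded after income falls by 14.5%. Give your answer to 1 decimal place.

834.6

%ΔQ ≈ η × %ΔI = 0.47 × (-14.5%) = -6.815%.
New Q ≈ 895.6 × (1 − 0.06815) = 834.6.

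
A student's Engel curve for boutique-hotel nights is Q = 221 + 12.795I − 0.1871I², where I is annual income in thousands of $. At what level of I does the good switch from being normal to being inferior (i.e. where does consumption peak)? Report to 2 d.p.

34.19

dQ/dI = 12.795 − 0.3742I.
The good is inferior where dQ/dI < 0. Setting dQ/dI = 0 gives I = 12.795 / 0.3742 = 34.19.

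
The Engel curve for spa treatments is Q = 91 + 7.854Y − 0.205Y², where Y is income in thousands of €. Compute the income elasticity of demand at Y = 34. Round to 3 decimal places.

At Y = 34: Q = 121.0560.
dQ/dY = 7.854 − 0.41Y = -6.08600.
η = (dQ/dY)·(Y/Q) = -6.08600 × (34/121.0560) = -1.709.

-1.709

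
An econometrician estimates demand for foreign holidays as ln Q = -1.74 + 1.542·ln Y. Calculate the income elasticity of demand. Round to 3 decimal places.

1.542

In a log-linear demand, the coefficient on ln Y is the income elasticity.
So η = 1.542.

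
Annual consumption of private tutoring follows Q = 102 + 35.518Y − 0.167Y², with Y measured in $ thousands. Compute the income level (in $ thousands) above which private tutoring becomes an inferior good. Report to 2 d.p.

106.34

dQ/dY = 35.518 − 0.334Y.
The good is inferior where dQ/dY < 0. Setting dQ/dY = 0 gives Y = 35.518 / 0.334 = 106.34.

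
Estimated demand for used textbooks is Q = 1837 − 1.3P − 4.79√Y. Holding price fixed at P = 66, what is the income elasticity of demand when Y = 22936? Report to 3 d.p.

-0.354

At P = 66, Y = 22936: Q = 1025.772.
Holding P constant, ∂Q/∂Y = -4.79/(2√Y) = -0.0158142.
η_Y = (∂Q/∂Y)·(Y/Q) = -0.0158142 × (22936/1025.772) = -0.354.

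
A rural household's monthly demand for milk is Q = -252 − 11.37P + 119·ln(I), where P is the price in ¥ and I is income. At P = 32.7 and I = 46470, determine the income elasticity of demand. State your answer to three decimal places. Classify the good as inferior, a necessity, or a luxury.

0.182 (necessity)

At P = 32.7, I = 46470: Q = 655.042.
Holding P constant, ∂Q/∂I = 119/I = 0.00256079.
η_I = (∂Q/∂I)·(I/Q) = 0.00256079 × (46470/655.042) = 0.182.
Since 0 < η < 1, this is a necessity.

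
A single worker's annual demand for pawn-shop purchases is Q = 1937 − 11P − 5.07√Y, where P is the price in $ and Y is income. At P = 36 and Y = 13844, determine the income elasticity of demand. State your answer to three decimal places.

At P = 36, Y = 13844: Q = 944.461.
Holding P constant, ∂Q/∂Y = -5.07/(2√Y) = -0.021545.
η_Y = (∂Q/∂Y)·(Y/Q) = -0.021545 × (13844/944.461) = -0.316.

-0.316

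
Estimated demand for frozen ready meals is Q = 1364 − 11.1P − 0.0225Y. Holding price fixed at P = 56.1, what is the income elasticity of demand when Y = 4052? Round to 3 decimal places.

-0.140

At P = 56.1, Y = 4052: Q = 650.120.
Holding P constant, ∂Q/∂Y = −0.0225.
η_Y = (∂Q/∂Y)·(Y/Q) = -0.0225 × (4052/650.120) = -0.140.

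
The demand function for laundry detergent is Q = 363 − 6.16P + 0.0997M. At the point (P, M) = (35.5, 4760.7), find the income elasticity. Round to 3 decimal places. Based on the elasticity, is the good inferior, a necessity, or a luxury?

At P = 35.5, M = 4760.7: Q = 618.962.
Holding P constant, ∂Q/∂M = 0.0997.
η_M = (∂Q/∂M)·(M/Q) = 0.0997 × (4760.7/618.962) = 0.767.
Since 0 < η < 1, this is a necessity.

0.767 (necessity)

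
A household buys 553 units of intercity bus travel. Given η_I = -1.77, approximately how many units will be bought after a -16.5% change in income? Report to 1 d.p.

714.5

%ΔQ ≈ η × %ΔI = -1.77 × (-16.5%) = 29.205%.
New Q ≈ 553 × (1 + 0.29205) = 714.5.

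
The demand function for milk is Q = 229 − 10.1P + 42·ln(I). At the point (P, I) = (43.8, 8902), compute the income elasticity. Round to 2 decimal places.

At P = 43.8, I = 8902: Q = 168.569.
Holding P constant, ∂Q/∂I = 42/I = 0.00471804.
η_I = (∂Q/∂I)·(I/Q) = 0.00471804 × (8902/168.569) = 0.25.

0.25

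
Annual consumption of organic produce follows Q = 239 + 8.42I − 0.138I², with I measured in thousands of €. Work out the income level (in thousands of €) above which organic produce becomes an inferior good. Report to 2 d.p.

dQ/dI = 8.42 − 0.276I.
The good is inferior where dQ/dI < 0. Setting dQ/dI = 0 gives I = 8.42 / 0.276 = 30.51.

30.51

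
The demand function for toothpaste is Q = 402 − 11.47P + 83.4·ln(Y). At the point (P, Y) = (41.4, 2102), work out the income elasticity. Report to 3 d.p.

0.148

At P = 41.4, Y = 2102: Q = 565.206.
Holding P constant, ∂Q/∂Y = 83.4/Y = 0.0396765.
η_Y = (∂Q/∂Y)·(Y/Q) = 0.0396765 × (2102/565.206) = 0.148.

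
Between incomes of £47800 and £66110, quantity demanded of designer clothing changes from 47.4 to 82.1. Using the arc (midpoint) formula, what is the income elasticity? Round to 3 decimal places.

ΔQ = 82.1 − 47.4 = 34.7; midpoint Q̄ = (47.4 + 82.1)/2 = 64.75.
ΔI = 66110 − 47800 = 18310; midpoint Ī = (47800 + 66110)/2 = 56955.
η = (ΔQ/Q̄) ÷ (ΔI/Ī) = (34.7/64.75) ÷ (18310/56955) = 1.667.

1.667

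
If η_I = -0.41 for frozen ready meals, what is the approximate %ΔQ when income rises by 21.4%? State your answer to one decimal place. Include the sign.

-8.8%

%ΔQ ≈ η × %ΔI = -0.41 × 21.4% = -8.8%.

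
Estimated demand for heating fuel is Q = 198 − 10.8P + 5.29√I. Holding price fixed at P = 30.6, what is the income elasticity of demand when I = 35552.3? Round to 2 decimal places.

0.58

At P = 30.6, I = 35552.3: Q = 864.966.
Holding P constant, ∂Q/∂I = 5.29/(2√I) = 0.0140279.
η_I = (∂Q/∂I)·(I/Q) = 0.0140279 × (35552.3/864.966) = 0.58.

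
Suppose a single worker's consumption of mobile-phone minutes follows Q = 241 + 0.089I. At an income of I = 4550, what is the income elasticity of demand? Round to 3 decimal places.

0.627

At I = 4550: Q = 645.950.
dQ/dI = 0.089.
η = (dQ/dI)·(I/Q) = 0.089 × (4550/645.950) = 0.627.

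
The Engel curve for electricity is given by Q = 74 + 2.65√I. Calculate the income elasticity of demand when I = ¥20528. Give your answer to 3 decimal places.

0.418

At I = 20528: Q = 453.681.
dQ/dI = 2.65/(2√I) = 0.00924789 at this income.
η = (dQ/dI)·(I/Q) = 0.00924789 × (20528/453.681) = 0.418.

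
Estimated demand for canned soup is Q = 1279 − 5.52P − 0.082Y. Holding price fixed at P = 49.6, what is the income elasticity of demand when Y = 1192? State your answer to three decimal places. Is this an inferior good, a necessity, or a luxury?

-0.108 (inferior good)

At P = 49.6, Y = 1192: Q = 907.464.
Holding P constant, ∂Q/∂Y = −0.082.
η_Y = (∂Q/∂Y)·(Y/Q) = -0.082 × (1192/907.464) = -0.108.
Since η < 0, this is an inferior good.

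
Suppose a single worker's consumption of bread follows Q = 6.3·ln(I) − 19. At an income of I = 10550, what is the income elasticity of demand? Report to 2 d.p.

At I = 10550: Q = 39.362.
dQ/dI = 6.3/I = 0.000597156 at this income.
η = (dQ/dI)·(I/Q) = 0.000597156 × (10550/39.362) = 0.16.

0.16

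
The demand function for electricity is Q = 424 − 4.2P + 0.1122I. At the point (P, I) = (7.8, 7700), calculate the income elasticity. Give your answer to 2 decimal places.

0.69

At P = 7.8, I = 7700: Q = 1255.180.
Holding P constant, ∂Q/∂I = 0.1122.
η_I = (∂Q/∂I)·(I/Q) = 0.1122 × (7700/1255.180) = 0.69.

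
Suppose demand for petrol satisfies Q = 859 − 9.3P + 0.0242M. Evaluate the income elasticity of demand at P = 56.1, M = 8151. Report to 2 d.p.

At P = 56.1, M = 8151: Q = 534.524.
Holding P constant, ∂Q/∂M = 0.0242.
η_M = (∂Q/∂M)·(M/Q) = 0.0242 × (8151/534.524) = 0.37.

0.37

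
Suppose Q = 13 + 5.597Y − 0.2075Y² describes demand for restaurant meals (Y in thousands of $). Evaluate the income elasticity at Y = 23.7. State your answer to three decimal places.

At Y = 23.7: Q = 29.0982.
dQ/dY = 5.597 − 0.415Y = -4.23850.
η = (dQ/dY)·(Y/Q) = -4.23850 × (23.7/29.0982) = -3.452.

-3.452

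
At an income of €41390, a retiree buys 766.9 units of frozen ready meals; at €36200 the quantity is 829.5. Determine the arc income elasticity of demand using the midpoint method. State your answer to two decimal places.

-0.59

ΔQ = 829.5 − 766.9 = 62.6; midpoint Q̄ = (766.9 + 829.5)/2 = 798.2.
ΔI = 36200 − 41390 = -5190; midpoint Ī = (41390 + 36200)/2 = 38795.
η = (ΔQ/Q̄) ÷ (ΔI/Ī) = (62.6/798.2) ÷ (-5190/38795) = -0.59.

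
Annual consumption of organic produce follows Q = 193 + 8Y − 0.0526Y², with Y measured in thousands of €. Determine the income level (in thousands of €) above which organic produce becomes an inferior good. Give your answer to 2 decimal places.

dQ/dY = 8 − 0.1052Y.
The good is inferior where dQ/dY < 0. Setting dQ/dY = 0 gives Y = 8 / 0.1052 = 76.05.

76.05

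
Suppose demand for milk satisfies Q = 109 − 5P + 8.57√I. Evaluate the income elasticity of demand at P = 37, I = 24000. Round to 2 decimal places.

0.53

At P = 37, I = 24000: Q = 1251.659.
Holding P constant, ∂Q/∂I = 8.57/(2√I) = 0.0276596.
η_I = (∂Q/∂I)·(I/Q) = 0.0276596 × (24000/1251.659) = 0.53.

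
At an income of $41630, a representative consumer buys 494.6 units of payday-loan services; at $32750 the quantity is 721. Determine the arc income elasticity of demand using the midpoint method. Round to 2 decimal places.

ΔQ = 721 − 494.6 = 226.4; midpoint Q̄ = (494.6 + 721)/2 = 607.8.
ΔI = 32750 − 41630 = -8880; midpoint Ī = (41630 + 32750)/2 = 37190.
η = (ΔQ/Q̄) ÷ (ΔI/Ī) = (226.4/607.8) ÷ (-8880/37190) = -1.56.

-1.56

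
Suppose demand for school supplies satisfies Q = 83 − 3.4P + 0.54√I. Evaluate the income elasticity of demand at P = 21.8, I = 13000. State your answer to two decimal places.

At P = 21.8, I = 13000: Q = 70.449.
Holding P constant, ∂Q/∂I = 0.54/(2√I) = 0.00236806.
η_I = (∂Q/∂I)·(I/Q) = 0.00236806 × (13000/70.449) = 0.44.

0.44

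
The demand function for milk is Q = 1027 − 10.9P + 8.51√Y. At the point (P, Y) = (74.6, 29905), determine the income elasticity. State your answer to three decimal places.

At P = 74.6, Y = 29905: Q = 1685.500.
Holding P constant, ∂Q/∂Y = 8.51/(2√Y) = 0.0246052.
η_Y = (∂Q/∂Y)·(Y/Q) = 0.0246052 × (29905/1685.500) = 0.437.

0.437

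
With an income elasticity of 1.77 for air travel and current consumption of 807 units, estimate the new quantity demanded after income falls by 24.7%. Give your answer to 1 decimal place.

%ΔQ ≈ η × %ΔI = 1.77 × (-24.7%) = -43.719%.
New Q ≈ 807 × (1 − 0.43719) = 454.2.

454.2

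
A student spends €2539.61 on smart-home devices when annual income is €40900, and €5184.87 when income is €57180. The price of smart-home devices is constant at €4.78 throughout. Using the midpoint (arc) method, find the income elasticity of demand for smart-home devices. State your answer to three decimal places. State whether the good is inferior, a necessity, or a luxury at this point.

With a constant price, Q₁ = 2539.61/4.78 = 531.299 and Q₂ = 5184.87/4.78 = 1084.701 (equivalently, work directly with expenditure since P cancels).
Midpoint %ΔQ = (5184.87 − 2539.61)/3862.24 = 0.68490; midpoint %ΔI = (57180 − 40900)/49040 = 0.33197.
η = 0.68490 / 0.33197 = 2.063.
η > 1 ⇒ luxury.

2.063 (luxury)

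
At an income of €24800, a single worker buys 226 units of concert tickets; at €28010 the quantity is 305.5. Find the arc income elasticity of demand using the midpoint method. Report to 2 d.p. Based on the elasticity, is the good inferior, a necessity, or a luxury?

ΔQ = 305.5 − 226 = 79.5; midpoint Q̄ = (226 + 305.5)/2 = 265.75.
ΔI = 28010 − 24800 = 3210; midpoint Ī = (24800 + 28010)/2 = 26405.
η = (ΔQ/Q̄) ÷ (ΔI/Ī) = (79.5/265.75) ÷ (3210/26405) = 2.46.
η > 1 ⇒ luxury.

2.46 (luxury)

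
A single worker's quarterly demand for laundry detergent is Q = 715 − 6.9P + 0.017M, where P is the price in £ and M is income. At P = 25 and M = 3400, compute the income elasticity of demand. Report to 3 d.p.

0.096

At P = 25, M = 3400: Q = 600.300.
Holding P constant, ∂Q/∂M = 0.017.
η_M = (∂Q/∂M)·(M/Q) = 0.017 × (3400/600.300) = 0.096.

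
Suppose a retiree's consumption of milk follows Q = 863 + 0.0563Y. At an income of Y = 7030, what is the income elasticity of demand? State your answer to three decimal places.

0.314

At Y = 7030: Q = 1258.789.
dQ/dY = 0.0563.
η = (dQ/dY)·(Y/Q) = 0.0563 × (7030/1258.789) = 0.314.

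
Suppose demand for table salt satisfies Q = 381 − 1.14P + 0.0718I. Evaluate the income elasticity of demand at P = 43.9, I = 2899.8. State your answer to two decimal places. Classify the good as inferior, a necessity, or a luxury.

At P = 43.9, I = 2899.8: Q = 539.160.
Holding P constant, ∂Q/∂I = 0.0718.
η_I = (∂Q/∂I)·(I/Q) = 0.0718 × (2899.8/539.160) = 0.39.
Since 0 < η < 1, this is a necessity.

0.39 (necessity)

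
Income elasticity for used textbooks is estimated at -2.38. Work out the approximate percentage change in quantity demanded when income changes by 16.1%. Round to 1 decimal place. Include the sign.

-38.3%

%ΔQ ≈ η × %ΔI = -2.38 × 16.1% = -38.3%.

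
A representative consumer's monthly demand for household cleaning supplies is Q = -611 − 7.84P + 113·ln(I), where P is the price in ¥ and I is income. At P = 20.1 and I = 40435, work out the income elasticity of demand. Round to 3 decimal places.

At P = 20.1, I = 40435: Q = 430.058.
Holding P constant, ∂Q/∂I = 113/I = 0.00279461.
η_I = (∂Q/∂I)·(I/Q) = 0.00279461 × (40435/430.058) = 0.263.

0.263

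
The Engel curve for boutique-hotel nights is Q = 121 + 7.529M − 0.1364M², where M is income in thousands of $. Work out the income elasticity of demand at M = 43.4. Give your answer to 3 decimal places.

At M = 43.4: Q = 190.8410.
dQ/dM = 7.529 − 0.2728M = -4.31052.
η = (dQ/dM)·(M/Q) = -4.31052 × (43.4/190.8410) = -0.980.

-0.980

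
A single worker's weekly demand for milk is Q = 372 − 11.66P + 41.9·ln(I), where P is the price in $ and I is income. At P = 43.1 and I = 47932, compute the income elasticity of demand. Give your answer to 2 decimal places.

At P = 43.1, I = 47932: Q = 321.033.
Holding P constant, ∂Q/∂I = 41.9/I = 0.000874155.
η_I = (∂Q/∂I)·(I/Q) = 0.000874155 × (47932/321.033) = 0.13.

0.13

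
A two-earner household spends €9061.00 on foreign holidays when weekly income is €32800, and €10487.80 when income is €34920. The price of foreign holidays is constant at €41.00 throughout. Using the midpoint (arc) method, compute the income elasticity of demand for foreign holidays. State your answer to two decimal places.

With a constant price, Q₁ = 9061.00/41.00 = 221.000 and Q₂ = 10487.80/41.00 = 255.800 (equivalently, work directly with expenditure since P cancels).
Midpoint %ΔQ = (10487.80 − 9061.00)/9774.40 = 0.14597; midpoint %ΔI = (34920 − 32800)/33860 = 0.06261.
η = 0.14597 / 0.06261 = 2.33.

2.33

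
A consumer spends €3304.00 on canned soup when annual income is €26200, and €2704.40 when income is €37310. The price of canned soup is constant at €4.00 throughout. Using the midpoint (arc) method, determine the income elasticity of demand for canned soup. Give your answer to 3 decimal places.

With a constant price, Q₁ = 3304.00/4.00 = 826.000 and Q₂ = 2704.40/4.00 = 676.100 (equivalently, work directly with expenditure since P cancels).
Midpoint %ΔQ = (2704.40 − 3304.00)/3004.20 = -0.19959; midpoint %ΔI = (37310 − 26200)/31755 = 0.34987.
η = -0.19959 / 0.34987 = -0.570.

-0.570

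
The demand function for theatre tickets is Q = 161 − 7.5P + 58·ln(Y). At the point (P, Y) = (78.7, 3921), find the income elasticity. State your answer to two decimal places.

1.15

At P = 78.7, Y = 3921: Q = 50.648.
Holding P constant, ∂Q/∂Y = 58/Y = 0.0147921.
η_Y = (∂Q/∂Y)·(Y/Q) = 0.0147921 × (3921/50.648) = 1.15.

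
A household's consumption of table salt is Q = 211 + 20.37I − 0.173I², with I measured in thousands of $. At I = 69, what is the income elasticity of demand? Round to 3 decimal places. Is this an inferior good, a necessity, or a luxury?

-0.305 (inferior good)

At I = 69: Q = 792.8770.
dQ/dI = 20.37 − 0.346I = -3.50400.
η = (dQ/dI)·(I/Q) = -3.50400 × (69/792.8770) = -0.305.
η < 0 ⇒ inferior good.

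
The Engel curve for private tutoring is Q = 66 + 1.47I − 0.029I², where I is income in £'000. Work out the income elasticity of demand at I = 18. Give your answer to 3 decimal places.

At I = 18: Q = 83.0640.
dQ/dI = 1.47 − 0.058I = 0.42600.
η = (dQ/dI)·(I/Q) = 0.42600 × (18/83.0640) = 0.092.

0.092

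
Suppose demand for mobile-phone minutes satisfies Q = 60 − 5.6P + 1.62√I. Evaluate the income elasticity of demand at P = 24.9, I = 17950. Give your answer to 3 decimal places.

0.789

At P = 24.9, I = 17950: Q = 137.604.
Holding P constant, ∂Q/∂I = 1.62/(2√I) = 0.00604579.
η_I = (∂Q/∂I)·(I/Q) = 0.00604579 × (17950/137.604) = 0.789.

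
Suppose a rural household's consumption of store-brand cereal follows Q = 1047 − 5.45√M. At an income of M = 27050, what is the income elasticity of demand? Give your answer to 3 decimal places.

-2.975

At M = 27050: Q = 150.645.
dQ/dM = -5.45/(2√M) = -0.0165685 at this income.
η = (dQ/dM)·(M/Q) = -0.0165685 × (27050/150.645) = -2.975.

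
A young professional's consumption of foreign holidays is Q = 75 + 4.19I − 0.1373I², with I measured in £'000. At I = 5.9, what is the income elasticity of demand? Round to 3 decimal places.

At I = 5.9: Q = 94.9416.
dQ/dI = 4.19 − 0.2746I = 2.56986.
η = (dQ/dI)·(I/Q) = 2.56986 × (5.9/94.9416) = 0.160.

0.160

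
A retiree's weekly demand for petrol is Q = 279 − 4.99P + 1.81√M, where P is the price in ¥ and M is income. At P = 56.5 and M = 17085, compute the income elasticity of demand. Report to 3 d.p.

0.506

At P = 56.5, M = 17085: Q = 233.649.
Holding P constant, ∂Q/∂M = 1.81/(2√M) = 0.00692375.
η_M = (∂Q/∂M)·(M/Q) = 0.00692375 × (17085/233.649) = 0.506.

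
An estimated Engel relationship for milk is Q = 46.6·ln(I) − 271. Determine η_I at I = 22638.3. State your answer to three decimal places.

At I = 22638.3: Q = 196.277.
dQ/dI = 46.6/I = 0.00205846 at this income.
η = (dQ/dI)·(I/Q) = 0.00205846 × (22638.3/196.277) = 0.237.

0.237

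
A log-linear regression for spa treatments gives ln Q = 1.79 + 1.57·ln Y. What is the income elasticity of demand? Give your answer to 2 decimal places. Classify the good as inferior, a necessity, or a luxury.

In a log-linear demand, the coefficient on ln Y is the income elasticity.
So η = 1.57.
η > 1 ⇒ luxury.

1.57 (luxury)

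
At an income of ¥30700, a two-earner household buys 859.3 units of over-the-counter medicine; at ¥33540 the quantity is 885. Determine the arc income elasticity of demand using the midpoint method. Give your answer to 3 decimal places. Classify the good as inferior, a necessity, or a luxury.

0.333 (necessity)

ΔQ = 885 − 859.3 = 25.7; midpoint Q̄ = (859.3 + 885)/2 = 872.15.
ΔI = 33540 − 30700 = 2840; midpoint Ī = (30700 + 33540)/2 = 32120.
η = (ΔQ/Q̄) ÷ (ΔI/Ī) = (25.7/872.15) ÷ (2840/32120) = 0.333.
0 < η < 1 ⇒ necessity.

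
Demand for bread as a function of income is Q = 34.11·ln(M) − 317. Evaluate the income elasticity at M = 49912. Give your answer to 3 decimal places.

0.656

At M = 49912: Q = 52.003.
dQ/dM = 34.11/M = 0.000683403 at this income.
η = (dQ/dM)·(M/Q) = 0.000683403 × (49912/52.003) = 0.656.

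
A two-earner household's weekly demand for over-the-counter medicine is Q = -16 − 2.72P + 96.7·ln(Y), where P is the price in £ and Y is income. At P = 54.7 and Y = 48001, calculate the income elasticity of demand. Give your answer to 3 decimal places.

At P = 54.7, Y = 48001: Q = 877.543.
Holding P constant, ∂Q/∂Y = 96.7/Y = 0.00201454.
η_Y = (∂Q/∂Y)·(Y/Q) = 0.00201454 × (48001/877.543) = 0.110.

0.110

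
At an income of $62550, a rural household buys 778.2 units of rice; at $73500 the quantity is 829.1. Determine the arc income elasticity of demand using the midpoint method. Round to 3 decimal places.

0.393

ΔQ = 829.1 − 778.2 = 50.9; midpoint Q̄ = (778.2 + 829.1)/2 = 803.65.
ΔI = 73500 − 62550 = 10950; midpoint Ī = (62550 + 73500)/2 = 68025.
η = (ΔQ/Q̄) ÷ (ΔI/Ī) = (50.9/803.65) ÷ (10950/68025) = 0.393.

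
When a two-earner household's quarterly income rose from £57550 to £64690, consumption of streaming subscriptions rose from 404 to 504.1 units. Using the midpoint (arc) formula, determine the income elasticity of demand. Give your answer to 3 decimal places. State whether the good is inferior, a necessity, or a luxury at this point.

1.887 (luxury)

ΔQ = 504.1 − 404 = 100.1; midpoint Q̄ = (404 + 504.1)/2 = 454.05.
ΔI = 64690 − 57550 = 7140; midpoint Ī = (57550 + 64690)/2 = 61120.
η = (ΔQ/Q̄) ÷ (ΔI/Ī) = (100.1/454.05) ÷ (7140/61120) = 1.887.
η > 1 ⇒ luxury.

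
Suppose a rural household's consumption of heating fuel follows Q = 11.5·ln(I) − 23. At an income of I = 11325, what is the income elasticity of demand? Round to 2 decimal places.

At I = 11325: Q = 84.350.
dQ/dI = 11.5/I = 0.00101545 at this income.
η = (dQ/dI)·(I/Q) = 0.00101545 × (11325/84.350) = 0.14.

0.14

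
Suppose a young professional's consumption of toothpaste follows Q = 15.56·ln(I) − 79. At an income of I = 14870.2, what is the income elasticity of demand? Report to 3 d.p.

At I = 14870.2: Q = 70.487.
dQ/dI = 15.56/I = 0.00104639 at this income.
η = (dQ/dI)·(I/Q) = 0.00104639 × (14870.2/70.487) = 0.221.

0.221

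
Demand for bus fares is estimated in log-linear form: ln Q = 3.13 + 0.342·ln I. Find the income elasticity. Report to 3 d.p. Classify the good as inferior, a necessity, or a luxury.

In a log-linear demand, the coefficient on ln I is the income elasticity.
So η = 0.342.
0 < η < 1 ⇒ necessity.

0.342 (necessity)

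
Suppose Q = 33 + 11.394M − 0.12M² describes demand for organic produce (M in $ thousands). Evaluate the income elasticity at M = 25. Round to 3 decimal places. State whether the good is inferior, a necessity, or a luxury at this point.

0.555 (necessity)

At M = 25: Q = 242.8500.
dQ/dM = 11.394 − 0.24M = 5.39400.
η = (dQ/dM)·(M/Q) = 5.39400 × (25/242.8500) = 0.555.
0 < η < 1 ⇒ necessity.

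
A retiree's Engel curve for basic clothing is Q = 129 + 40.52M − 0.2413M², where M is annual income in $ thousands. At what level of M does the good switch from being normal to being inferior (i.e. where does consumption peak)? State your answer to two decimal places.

83.96

dQ/dM = 40.52 − 0.4826M.
The good is inferior where dQ/dM < 0. Setting dQ/dM = 0 gives M = 40.52 / 0.4826 = 83.96.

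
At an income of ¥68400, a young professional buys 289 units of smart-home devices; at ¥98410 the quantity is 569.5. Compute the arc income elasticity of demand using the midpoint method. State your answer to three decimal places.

1.816

ΔQ = 569.5 − 289 = 280.5; midpoint Q̄ = (289 + 569.5)/2 = 429.25.
ΔI = 98410 − 68400 = 30010; midpoint Ī = (68400 + 98410)/2 = 83405.
η = (ΔQ/Q̄) ÷ (ΔI/Ī) = (280.5/429.25) ÷ (30010/83405) = 1.816.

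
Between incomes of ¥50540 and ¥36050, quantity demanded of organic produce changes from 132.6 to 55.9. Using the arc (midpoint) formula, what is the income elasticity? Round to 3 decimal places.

ΔQ = 55.9 − 132.6 = -76.7; midpoint Q̄ = (132.6 + 55.9)/2 = 94.25.
ΔI = 36050 − 50540 = -14490; midpoint Ī = (50540 + 36050)/2 = 43295.
η = (ΔQ/Q̄) ÷ (ΔI/Ī) = (-76.7/94.25) ÷ (-14490/43295) = 2.432.

2.432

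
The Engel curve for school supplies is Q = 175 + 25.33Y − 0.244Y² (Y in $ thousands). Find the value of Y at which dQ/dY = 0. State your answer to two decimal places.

dQ/dY = 25.33 − 0.488Y.
The good is inferior where dQ/dY < 0. Setting dQ/dY = 0 gives Y = 25.33 / 0.488 = 51.91.

51.91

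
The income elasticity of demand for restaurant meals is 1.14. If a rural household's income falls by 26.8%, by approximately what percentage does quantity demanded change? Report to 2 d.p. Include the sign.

-30.55%

%ΔQ ≈ η × %ΔI = 1.14 × (-26.8%) = -30.55%.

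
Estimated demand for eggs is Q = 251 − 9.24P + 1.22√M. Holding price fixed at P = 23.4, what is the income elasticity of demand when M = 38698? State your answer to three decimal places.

0.437

At P = 23.4, M = 38698: Q = 274.780.
Holding P constant, ∂Q/∂M = 1.22/(2√M) = 0.00310088.
η_M = (∂Q/∂M)·(M/Q) = 0.00310088 × (38698/274.780) = 0.437.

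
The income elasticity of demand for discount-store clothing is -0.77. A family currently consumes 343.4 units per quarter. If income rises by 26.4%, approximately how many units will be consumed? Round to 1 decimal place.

%ΔQ ≈ η × %ΔI = -0.77 × 26.4% = -20.328%.
New Q ≈ 343.4 × (1 − 0.20328) = 273.6.

273.6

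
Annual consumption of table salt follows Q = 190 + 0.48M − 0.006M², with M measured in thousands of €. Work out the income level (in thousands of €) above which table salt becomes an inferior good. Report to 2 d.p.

40.00

dQ/dM = 0.48 − 0.012M.
The good is inferior where dQ/dM < 0. Setting dQ/dM = 0 gives M = 0.48 / 0.012 = 40.00.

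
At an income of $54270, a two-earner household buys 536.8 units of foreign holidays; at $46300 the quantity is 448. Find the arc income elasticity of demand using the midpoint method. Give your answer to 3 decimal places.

ΔQ = 448 − 536.8 = -88.8; midpoint Q̄ = (536.8 + 448)/2 = 492.4.
ΔI = 46300 − 54270 = -7970; midpoint Ī = (54270 + 46300)/2 = 50285.
η = (ΔQ/Q̄) ÷ (ΔI/Ī) = (-88.8/492.4) ÷ (-7970/50285) = 1.138.

1.138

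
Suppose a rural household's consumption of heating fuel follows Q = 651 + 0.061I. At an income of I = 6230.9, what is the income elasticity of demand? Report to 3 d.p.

0.369

At I = 6230.9: Q = 1031.085.
dQ/dI = 0.061.
η = (dQ/dI)·(I/Q) = 0.061 × (6230.9/1031.085) = 0.369.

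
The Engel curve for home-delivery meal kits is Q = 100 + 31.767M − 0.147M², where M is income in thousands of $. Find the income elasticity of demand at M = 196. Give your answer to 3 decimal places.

At M = 196: Q = 679.1800.
dQ/dM = 31.767 − 0.294M = -25.85700.
η = (dQ/dM)·(M/Q) = -25.85700 × (196/679.1800) = -7.462.

-7.462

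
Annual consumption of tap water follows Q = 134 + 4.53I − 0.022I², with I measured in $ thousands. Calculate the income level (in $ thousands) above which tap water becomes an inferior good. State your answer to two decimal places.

dQ/dI = 4.53 − 0.044I.
The good is inferior where dQ/dI < 0. Setting dQ/dI = 0 gives I = 4.53 / 0.044 = 102.95.

102.95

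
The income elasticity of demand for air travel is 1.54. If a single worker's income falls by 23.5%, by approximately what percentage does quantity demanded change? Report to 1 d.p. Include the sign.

-36.2%

%ΔQ ≈ η × %ΔI = 1.54 × (-23.5%) = -36.2%.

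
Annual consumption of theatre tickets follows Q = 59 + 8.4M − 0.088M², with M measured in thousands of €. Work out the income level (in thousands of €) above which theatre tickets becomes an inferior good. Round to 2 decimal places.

dQ/dM = 8.4 − 0.176M.
The good is inferior where dQ/dM < 0. Setting dQ/dM = 0 gives M = 8.4 / 0.176 = 47.73.

47.73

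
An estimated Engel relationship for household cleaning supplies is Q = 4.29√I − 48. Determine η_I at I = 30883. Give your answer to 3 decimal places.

0.534

At I = 30883: Q = 705.906.
dQ/dI = 4.29/(2√I) = 0.0122058 at this income.
η = (dQ/dI)·(I/Q) = 0.0122058 × (30883/705.906) = 0.534.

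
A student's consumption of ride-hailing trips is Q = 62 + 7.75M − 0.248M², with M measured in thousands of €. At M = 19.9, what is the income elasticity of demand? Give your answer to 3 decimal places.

-0.358

At M = 19.9: Q = 118.0145.
dQ/dM = 7.75 − 0.496M = -2.12040.
η = (dQ/dM)·(M/Q) = -2.12040 × (19.9/118.0145) = -0.358.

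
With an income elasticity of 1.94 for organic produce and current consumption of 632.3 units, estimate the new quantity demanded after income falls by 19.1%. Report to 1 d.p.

398.0

%ΔQ ≈ η × %ΔI = 1.94 × (-19.1%) = -37.054%.
New Q ≈ 632.3 × (1 − 0.37054) = 398.0.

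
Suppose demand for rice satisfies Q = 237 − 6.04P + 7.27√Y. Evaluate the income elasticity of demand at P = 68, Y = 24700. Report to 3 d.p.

0.590

At P = 68, Y = 24700: Q = 968.850.
Holding P constant, ∂Q/∂Y = 7.27/(2√Y) = 0.023129.
η_Y = (∂Q/∂Y)·(Y/Q) = 0.023129 × (24700/968.850) = 0.590.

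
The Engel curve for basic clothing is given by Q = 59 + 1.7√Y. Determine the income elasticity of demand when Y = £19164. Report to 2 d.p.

0.40

At Y = 19164: Q = 294.338.
dQ/dY = 1.7/(2√Y) = 0.00614011 at this income.
η = (dQ/dY)·(Y/Q) = 0.00614011 × (19164/294.338) = 0.40.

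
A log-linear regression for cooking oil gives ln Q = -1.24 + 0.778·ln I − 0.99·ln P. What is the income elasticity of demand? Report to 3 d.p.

In a log-linear demand, the coefficient on ln I is the income elasticity.
So η = 0.778.

0.778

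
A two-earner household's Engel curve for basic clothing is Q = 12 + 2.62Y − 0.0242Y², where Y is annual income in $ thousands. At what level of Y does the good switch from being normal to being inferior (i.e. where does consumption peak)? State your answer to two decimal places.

54.13

dQ/dY = 2.62 − 0.0484Y.
The good is inferior where dQ/dY < 0. Setting dQ/dY = 0 gives Y = 2.62 / 0.0484 = 54.13.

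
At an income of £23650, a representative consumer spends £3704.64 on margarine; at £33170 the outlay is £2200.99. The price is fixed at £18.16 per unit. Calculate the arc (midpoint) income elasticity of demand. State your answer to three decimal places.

With a constant price, Q₁ = 3704.64/18.16 = 204.000 and Q₂ = 2200.99/18.16 = 121.200 (equivalently, work directly with expenditure since P cancels).
Midpoint %ΔQ = (2200.99 − 3704.64)/2952.81 = -0.50923; midpoint %ΔI = (33170 − 23650)/28410 = 0.33509.
η = -0.50923 / 0.33509 = -1.520.

-1.520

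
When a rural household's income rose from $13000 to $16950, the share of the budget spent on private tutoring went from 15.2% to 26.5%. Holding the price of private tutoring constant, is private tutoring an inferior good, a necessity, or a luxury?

The budget share rises as income rises, so η > 1.

luxury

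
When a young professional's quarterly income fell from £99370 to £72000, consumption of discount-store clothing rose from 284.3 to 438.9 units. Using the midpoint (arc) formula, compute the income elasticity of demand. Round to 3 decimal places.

-1.338

ΔQ = 438.9 − 284.3 = 154.6; midpoint Q̄ = (284.3 + 438.9)/2 = 361.6.
ΔI = 72000 − 99370 = -27370; midpoint Ī = (99370 + 72000)/2 = 85685.
η = (ΔQ/Q̄) ÷ (ΔI/Ī) = (154.6/361.6) ÷ (-27370/85685) = -1.338.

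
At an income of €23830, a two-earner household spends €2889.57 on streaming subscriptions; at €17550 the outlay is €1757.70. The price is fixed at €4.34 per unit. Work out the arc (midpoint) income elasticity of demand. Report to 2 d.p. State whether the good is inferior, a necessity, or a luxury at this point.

With a constant price, Q₁ = 2889.57/4.34 = 665.800 and Q₂ = 1757.70/4.34 = 405.000 (equivalently, work directly with expenditure since P cancels).
Midpoint %ΔQ = (1757.70 − 2889.57)/2323.64 = -0.48711; midpoint %ΔI = (17550 − 23830)/20690 = -0.30353.
η = -0.48711 / -0.30353 = 1.60.
η > 1 ⇒ luxury.

1.60 (luxury)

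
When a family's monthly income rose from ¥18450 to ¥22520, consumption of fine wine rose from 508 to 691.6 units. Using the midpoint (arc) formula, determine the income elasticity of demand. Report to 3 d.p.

ΔQ = 691.6 − 508 = 183.6; midpoint Q̄ = (508 + 691.6)/2 = 599.8.
ΔI = 22520 − 18450 = 4070; midpoint Ī = (18450 + 22520)/2 = 20485.
η = (ΔQ/Q̄) ÷ (ΔI/Ī) = (183.6/599.8) ÷ (4070/20485) = 1.541.

1.541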